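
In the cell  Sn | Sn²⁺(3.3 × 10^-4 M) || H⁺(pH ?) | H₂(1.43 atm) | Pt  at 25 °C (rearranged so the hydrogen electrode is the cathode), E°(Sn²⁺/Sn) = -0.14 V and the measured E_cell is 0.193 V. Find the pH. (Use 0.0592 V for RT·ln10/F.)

E°_cell = 0.14 V and n = 2.
log Q = n(E° − E)/0.0592 = 2×(0.14 − 0.193)/0.0592 = -1.791.
With Q = [Sn²⁺]·P(H₂) / [H⁺]^2, solving for [H⁺] gives log[H⁺] = -0.768, so pH = 0.77.

pH = 0.77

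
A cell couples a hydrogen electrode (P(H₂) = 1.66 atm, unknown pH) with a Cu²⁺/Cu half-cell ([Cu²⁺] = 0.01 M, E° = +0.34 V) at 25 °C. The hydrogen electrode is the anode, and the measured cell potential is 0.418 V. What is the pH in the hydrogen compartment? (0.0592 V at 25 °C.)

pH = 2.21

E°_cell = 0.34 V and n = 2.
log Q = n(E° − E)/0.0592 = 2×(0.34 − 0.418)/0.0592 = -2.635.
With Q = [H⁺]^2 / ([Cu²⁺]·P(H₂)), solving for [H⁺] gives log[H⁺] = -2.208, so pH = 2.21.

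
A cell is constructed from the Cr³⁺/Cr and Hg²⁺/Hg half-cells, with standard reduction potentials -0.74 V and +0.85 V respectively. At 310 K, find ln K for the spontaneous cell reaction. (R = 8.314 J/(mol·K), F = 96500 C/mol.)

ln K = 357.2

E°_cell = +0.85 − (-0.74) = 1.59 V, with n = 6 electrons transferred.
At equilibrium E = 0, so the Nernst equation gives ln K = nFE°/RT = (6)(96500)(1.59)/((8.314)(310)) = 357.19.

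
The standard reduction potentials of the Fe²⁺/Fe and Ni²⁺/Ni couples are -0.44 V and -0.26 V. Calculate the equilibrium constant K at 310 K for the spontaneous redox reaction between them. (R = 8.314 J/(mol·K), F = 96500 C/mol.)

7.1 × 10^5

E°_cell = -0.26 − (-0.44) = 0.18 V, with n = 2 electrons transferred.
At equilibrium E = 0, so the Nernst equation gives ln K = nFE°/RT = (2)(96500)(0.18)/((8.314)(310)) = 13.48.
K = e^13.48 = 7.1 × 10^5.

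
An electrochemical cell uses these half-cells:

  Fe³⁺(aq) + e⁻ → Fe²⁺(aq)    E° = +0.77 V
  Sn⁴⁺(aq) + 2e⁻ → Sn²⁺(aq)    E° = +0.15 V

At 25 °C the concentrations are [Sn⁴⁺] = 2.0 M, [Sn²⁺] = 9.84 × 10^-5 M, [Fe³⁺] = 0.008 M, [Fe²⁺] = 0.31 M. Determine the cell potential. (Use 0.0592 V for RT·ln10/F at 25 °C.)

0.398 V

The Fe³⁺/Fe²⁺ couple has the higher reduction potential and acts as the cathode, so E°_cell = +0.77 − (+0.15) = 0.62 V.
Balancing electrons gives n = 2; the reaction quotient is Q = [Sn⁴⁺]·[Fe²⁺]^2/([Sn²⁺]·[Fe³⁺]^2) = 3.05 × 10^7.
At 25 °C, E = E° − (0.0592/n) log Q = 0.62 − (0.0592/2)(7.485) = 0.620 − 0.222 = 0.398 V.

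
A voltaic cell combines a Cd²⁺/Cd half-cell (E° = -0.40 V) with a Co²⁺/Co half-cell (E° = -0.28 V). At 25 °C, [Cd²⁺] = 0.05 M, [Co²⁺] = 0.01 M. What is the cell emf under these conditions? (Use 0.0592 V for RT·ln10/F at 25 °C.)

The Co²⁺/Co couple has the higher reduction potential and acts as the cathode, so E°_cell = -0.28 − (-0.40) = 0.12 V.
Balancing electrons gives n = 2; the reaction quotient is Q = [Cd²⁺]/[Co²⁺] = 5.00.
At 25 °C, E = E° − (0.0592/n) log Q = 0.12 − (0.0592/2)(0.699) = 0.120 − 0.021 = 0.099 V.

0.099 V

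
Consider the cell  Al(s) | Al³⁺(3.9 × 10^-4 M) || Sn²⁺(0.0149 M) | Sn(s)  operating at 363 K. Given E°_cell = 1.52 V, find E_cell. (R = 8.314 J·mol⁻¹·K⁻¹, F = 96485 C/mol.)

Balancing electrons gives n = 6; the reaction quotient is Q = [Al³⁺]^2/[Sn²⁺]^3 = 0.0460.
E = E° − (RT/nF) ln Q = 1.52 − (8.314×363)/(6×96485) × (-3.080) = 1.520 + 0.016 = 1.536 V.

1.54 V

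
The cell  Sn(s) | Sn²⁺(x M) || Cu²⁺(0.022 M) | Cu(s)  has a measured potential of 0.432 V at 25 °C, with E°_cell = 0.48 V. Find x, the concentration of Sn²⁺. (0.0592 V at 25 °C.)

From the Nernst equation, log Q = n(E° − E)/0.0592 = 2(0.48 − 0.432)/0.0592 = 1.622, so Q = 41.8.
With Q = [Sn²⁺]/[Cu²⁺] and the known concentrations, [Sn²⁺] in the numerator gives [Sn²⁺] = 0.92 M.

0.92 M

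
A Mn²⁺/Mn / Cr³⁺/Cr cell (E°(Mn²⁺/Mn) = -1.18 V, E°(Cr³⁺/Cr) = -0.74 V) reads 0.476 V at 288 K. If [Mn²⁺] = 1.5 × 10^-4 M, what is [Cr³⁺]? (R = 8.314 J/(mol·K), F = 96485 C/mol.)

1.4 × 10^-4 M

From the Nernst equation, ln Q = nF(E° − E)/RT = 6×96485×(0.44 − 0.476)/(8.314×288) = -8.704, so Q = 1.66 × 10^-4.
With Q = [Mn²⁺]^3/[Cr³⁺]^2 and the known concentrations, [Cr³⁺]^2 in the denominator gives [Cr³⁺] = 1.4 × 10^-4 M.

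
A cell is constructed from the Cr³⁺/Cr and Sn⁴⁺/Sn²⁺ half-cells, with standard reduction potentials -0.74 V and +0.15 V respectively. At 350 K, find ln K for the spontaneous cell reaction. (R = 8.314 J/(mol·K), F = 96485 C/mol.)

ln K = 177.1

E°_cell = +0.15 − (-0.74) = 0.89 V, with n = 6 electrons transferred.
At equilibrium E = 0, so the Nernst equation gives ln K = nFE°/RT = (6)(96485)(0.89)/((8.314)(350)) = 177.06.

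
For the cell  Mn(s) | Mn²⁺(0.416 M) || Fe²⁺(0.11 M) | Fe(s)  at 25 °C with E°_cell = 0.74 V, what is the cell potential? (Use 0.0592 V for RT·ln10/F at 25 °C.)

0.723 V

Balancing electrons gives n = 2; the reaction quotient is Q = [Mn²⁺]/[Fe²⁺] = 3.78.
At 25 °C, E = E° − (0.0592/n) log Q = 0.74 − (0.0592/2)(0.578) = 0.740 − 0.017 = 0.723 V.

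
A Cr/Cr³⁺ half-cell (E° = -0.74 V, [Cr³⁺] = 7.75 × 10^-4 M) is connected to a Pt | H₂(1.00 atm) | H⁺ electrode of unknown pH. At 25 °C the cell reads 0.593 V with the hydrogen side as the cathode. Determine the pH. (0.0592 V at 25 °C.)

pH = 3.52

E°_cell = 0.74 V and n = 6.
log Q = n(E° − E)/0.0592 = 6×(0.74 − 0.593)/0.0592 = 14.899.
With Q = [Cr³⁺]^2·P(H₂)^3 / [H⁺]^6, solving for [H⁺] gives log[H⁺] = -3.520, so pH = 3.52.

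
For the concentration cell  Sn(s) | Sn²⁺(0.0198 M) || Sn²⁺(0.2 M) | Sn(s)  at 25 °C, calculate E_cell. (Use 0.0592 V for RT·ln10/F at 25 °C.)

0.030 V

Both half-cells are Sn²⁺/Sn, so E°_cell = 0. The concentrated side is the cathode; the cell reaction moves Sn²⁺ from high to low concentration with n = 2.
Q = [Sn²⁺]_dilute/[Sn²⁺]_conc = 0.0198/0.2 = 0.0990.
E = 0 − (0.0592/2) log Q = −(0.0592/2)(-1.004) = 0.0297 V.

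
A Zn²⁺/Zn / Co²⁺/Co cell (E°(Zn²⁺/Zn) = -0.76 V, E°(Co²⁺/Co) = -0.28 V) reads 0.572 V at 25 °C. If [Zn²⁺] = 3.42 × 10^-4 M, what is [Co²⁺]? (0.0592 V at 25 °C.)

From the Nernst equation, log Q = n(E° − E)/0.0592 = 2(0.48 − 0.572)/0.0592 = -3.108, so Q = 7.8 × 10^-4.
With Q = [Zn²⁺]/[Co²⁺] and the known concentrations, [Co²⁺] in the denominator gives [Co²⁺] = 0.44 M.

0.44 M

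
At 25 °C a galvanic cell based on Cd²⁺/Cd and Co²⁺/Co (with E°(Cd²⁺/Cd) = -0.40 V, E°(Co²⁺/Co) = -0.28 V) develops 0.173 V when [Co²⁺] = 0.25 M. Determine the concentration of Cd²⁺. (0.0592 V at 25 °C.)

From the Nernst equation, log Q = n(E° − E)/0.0592 = 2(0.12 − 0.173)/0.0592 = -1.791, so Q = 0.0162.
With Q = [Cd²⁺]/[Co²⁺] and the known concentrations, [Cd²⁺] in the numerator gives [Cd²⁺] = 0.004 M.

0.004 M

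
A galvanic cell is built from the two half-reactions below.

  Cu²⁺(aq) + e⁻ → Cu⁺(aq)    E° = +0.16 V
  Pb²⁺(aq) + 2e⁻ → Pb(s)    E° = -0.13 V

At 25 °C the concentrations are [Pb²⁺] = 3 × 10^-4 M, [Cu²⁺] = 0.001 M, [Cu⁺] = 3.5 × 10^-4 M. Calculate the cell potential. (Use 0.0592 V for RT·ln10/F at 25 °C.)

0.421 V

The Cu²⁺/Cu⁺ couple has the higher reduction potential and acts as the cathode, so E°_cell = +0.16 − (-0.13) = 0.29 V.
Balancing electrons gives n = 2; the reaction quotient is Q = [Pb²⁺]·[Cu⁺]^2/[Cu²⁺]^2 = 3.67 × 10^-5.
At 25 °C, E = E° − (0.0592/n) log Q = 0.29 − (0.0592/2)(-4.435) = 0.290 + 0.131 = 0.421 V.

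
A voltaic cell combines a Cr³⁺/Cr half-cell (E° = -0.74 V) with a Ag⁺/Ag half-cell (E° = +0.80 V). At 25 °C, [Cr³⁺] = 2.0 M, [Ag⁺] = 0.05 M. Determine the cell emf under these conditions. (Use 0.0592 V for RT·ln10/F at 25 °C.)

1.46 V

The Ag⁺/Ag couple has the higher reduction potential and acts as the cathode, so E°_cell = +0.80 − (-0.74) = 1.54 V.
Balancing electrons gives n = 3; the reaction quotient is Q = [Cr³⁺]/[Ag⁺]^3 = 1.6 × 10^4.
At 25 °C, E = E° − (0.0592/n) log Q = 1.54 − (0.0592/3)(4.204) = 1.540 − 0.083 = 1.457 V.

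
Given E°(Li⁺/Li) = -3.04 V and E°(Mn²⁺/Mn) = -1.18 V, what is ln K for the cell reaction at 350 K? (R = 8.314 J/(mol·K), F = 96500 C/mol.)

ln K = 123.4

E°_cell = -1.18 − (-3.04) = 1.86 V, with n = 2 electrons transferred.
At equilibrium E = 0, so the Nernst equation gives ln K = nFE°/RT = (2)(96500)(1.86)/((8.314)(350)) = 123.37.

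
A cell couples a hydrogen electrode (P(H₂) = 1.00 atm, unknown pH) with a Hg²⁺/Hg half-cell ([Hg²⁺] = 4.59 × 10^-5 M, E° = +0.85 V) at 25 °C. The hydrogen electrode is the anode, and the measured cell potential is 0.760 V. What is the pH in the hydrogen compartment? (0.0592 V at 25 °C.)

pH = 0.65

E°_cell = 0.85 V and n = 2.
log Q = n(E° − E)/0.0592 = 2×(0.85 − 0.760)/0.0592 = 3.041.
With Q = [H⁺]^2 / ([Hg²⁺]·P(H₂)), solving for [H⁺] gives log[H⁺] = -0.649, so pH = 0.65.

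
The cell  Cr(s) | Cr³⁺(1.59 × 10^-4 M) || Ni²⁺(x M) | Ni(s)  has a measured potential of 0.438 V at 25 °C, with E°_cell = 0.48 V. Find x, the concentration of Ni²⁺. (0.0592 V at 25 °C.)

1.1 × 10^-4 M

From the Nernst equation, log Q = n(E° − E)/0.0592 = 6(0.48 − 0.438)/0.0592 = 4.257, so Q = 1.81 × 10^4.
With Q = [Cr³⁺]^2/[Ni²⁺]^3 and the known concentrations, [Ni²⁺]^3 in the denominator gives [Ni²⁺] = 1.1 × 10^-4 M.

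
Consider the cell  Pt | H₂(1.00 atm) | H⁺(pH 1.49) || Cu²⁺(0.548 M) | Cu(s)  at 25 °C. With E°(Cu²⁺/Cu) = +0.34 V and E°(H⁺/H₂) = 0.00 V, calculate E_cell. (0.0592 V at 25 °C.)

0.42 V

The Cu²⁺/Cu couple is the cathode, so E°_cell = 0.34 V; n = 2.
[H⁺] = 10^(−1.49) = 0.032 M, and Q = [H⁺]^2 / ([Cu²⁺]·P(H₂)) = 0.00191.
E = E° − (0.0592/2) log Q = 0.34 − (0.0592/2)(-2.719) = 0.420 V.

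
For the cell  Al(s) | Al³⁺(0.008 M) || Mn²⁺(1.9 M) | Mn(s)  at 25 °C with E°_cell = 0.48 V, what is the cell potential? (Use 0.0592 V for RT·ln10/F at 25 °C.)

Balancing electrons gives n = 6; the reaction quotient is Q = [Al³⁺]^2/[Mn²⁺]^3 = 9.33 × 10^-6.
At 25 °C, E = E° − (0.0592/n) log Q = 0.48 − (0.0592/6)(-5.030) = 0.480 + 0.050 = 0.530 V.

0.530 V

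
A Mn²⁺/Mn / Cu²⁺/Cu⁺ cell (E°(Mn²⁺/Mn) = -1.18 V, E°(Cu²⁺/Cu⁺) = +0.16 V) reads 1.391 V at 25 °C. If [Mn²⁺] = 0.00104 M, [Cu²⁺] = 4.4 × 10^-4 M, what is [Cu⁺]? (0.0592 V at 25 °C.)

0.0019 M

From the Nernst equation, log Q = n(E° − E)/0.0592 = 2(1.34 − 1.391)/0.0592 = -1.723, so Q = 0.0189.
With Q = [Mn²⁺]·[Cu⁺]^2/[Cu²⁺]^2 and the known concentrations, [Cu⁺]^2 in the numerator gives [Cu⁺] = 0.0019 M.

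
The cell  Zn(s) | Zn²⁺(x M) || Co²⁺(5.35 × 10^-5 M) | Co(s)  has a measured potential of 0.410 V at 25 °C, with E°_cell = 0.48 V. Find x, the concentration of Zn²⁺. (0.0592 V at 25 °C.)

0.012 M

From the Nernst equation, log Q = n(E° − E)/0.0592 = 2(0.48 − 0.410)/0.0592 = 2.365, so Q = 232.
With Q = [Zn²⁺]/[Co²⁺] and the known concentrations, [Zn²⁺] in the numerator gives [Zn²⁺] = 0.012 M.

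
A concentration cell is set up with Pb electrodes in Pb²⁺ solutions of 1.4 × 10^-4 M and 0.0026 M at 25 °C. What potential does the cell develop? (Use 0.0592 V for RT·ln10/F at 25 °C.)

Both half-cells are Pb²⁺/Pb, so E°_cell = 0. The concentrated side is the cathode; the cell reaction moves Pb²⁺ from high to low concentration with n = 2.
Q = [Pb²⁺]_dilute/[Pb²⁺]_conc = 1.4 × 10^-4/0.0026 = 0.0538.
E = 0 − (0.0592/2) log Q = −(0.0592/2)(-1.269) = 0.0376 V.

0.038 V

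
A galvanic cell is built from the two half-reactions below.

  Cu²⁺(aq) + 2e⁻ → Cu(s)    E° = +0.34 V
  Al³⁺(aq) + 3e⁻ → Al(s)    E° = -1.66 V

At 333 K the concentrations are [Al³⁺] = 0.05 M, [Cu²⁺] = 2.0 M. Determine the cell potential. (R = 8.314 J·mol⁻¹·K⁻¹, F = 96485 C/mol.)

The Cu²⁺/Cu couple has the higher reduction potential and acts as the cathode, so E°_cell = +0.34 − (-1.66) = 2.00 V.
Balancing electrons gives n = 6; the reaction quotient is Q = [Al³⁺]^2/[Cu²⁺]^3 = 3.13 × 10^-4.
E = E° − (RT/nF) ln Q = 2.00 − (8.314×333)/(6×96485) × (-8.071) = 2.000 + 0.039 = 2.039 V.

2.04 V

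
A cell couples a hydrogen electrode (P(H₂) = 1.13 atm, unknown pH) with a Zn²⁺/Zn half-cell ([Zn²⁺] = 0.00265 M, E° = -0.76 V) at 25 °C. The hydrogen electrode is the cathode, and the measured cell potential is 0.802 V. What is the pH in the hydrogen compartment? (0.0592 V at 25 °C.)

E°_cell = 0.76 V and n = 2.
log Q = n(E° − E)/0.0592 = 2×(0.76 − 0.802)/0.0592 = -1.419.
With Q = [Zn²⁺]·P(H₂) / [H⁺]^2, solving for [H⁺] gives log[H⁺] = -0.552, so pH = 0.55.

pH = 0.55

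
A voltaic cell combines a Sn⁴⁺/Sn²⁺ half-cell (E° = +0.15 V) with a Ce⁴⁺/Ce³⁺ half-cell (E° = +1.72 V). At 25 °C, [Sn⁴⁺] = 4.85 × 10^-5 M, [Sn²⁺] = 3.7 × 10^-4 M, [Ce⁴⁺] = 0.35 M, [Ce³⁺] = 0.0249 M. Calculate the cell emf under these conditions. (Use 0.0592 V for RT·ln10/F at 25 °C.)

The Ce⁴⁺/Ce³⁺ couple has the higher reduction potential and acts as the cathode, so E°_cell = +1.72 − (+0.15) = 1.57 V.
Balancing electrons gives n = 2; the reaction quotient is Q = [Sn⁴⁺]·[Ce³⁺]^2/([Sn²⁺]·[Ce⁴⁺]^2) = 6.63 × 10^-4.
At 25 °C, E = E° − (0.0592/n) log Q = 1.57 − (0.0592/2)(-3.178) = 1.570 + 0.094 = 1.664 V.

1.66 V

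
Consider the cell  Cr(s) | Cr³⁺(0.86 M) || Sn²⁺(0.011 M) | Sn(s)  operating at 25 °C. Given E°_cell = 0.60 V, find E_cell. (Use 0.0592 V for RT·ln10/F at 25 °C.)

0.543 V

Balancing electrons gives n = 6; the reaction quotient is Q = [Cr³⁺]^2/[Sn²⁺]^3 = 5.56 × 10^5.
At 25 °C, E = E° − (0.0592/n) log Q = 0.60 − (0.0592/6)(5.745) = 0.600 − 0.057 = 0.543 V.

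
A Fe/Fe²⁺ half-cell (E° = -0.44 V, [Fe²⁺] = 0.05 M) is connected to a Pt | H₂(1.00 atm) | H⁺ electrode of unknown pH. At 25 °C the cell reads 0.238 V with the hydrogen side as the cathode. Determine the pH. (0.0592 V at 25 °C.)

E°_cell = 0.44 V and n = 2.
log Q = n(E° − E)/0.0592 = 2×(0.44 − 0.238)/0.0592 = 6.824.
With Q = [Fe²⁺]·P(H₂) / [H⁺]^2, solving for [H⁺] gives log[H⁺] = -4.063, so pH = 4.06.

pH = 4.06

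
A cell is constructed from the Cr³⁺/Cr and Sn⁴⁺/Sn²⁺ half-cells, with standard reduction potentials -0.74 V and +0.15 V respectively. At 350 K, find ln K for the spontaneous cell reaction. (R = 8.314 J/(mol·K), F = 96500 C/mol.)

E°_cell = +0.15 − (-0.74) = 0.89 V, with n = 6 electrons transferred.
At equilibrium E = 0, so the Nernst equation gives ln K = nFE°/RT = (6)(96500)(0.89)/((8.314)(350)) = 177.09.

ln K = 177.1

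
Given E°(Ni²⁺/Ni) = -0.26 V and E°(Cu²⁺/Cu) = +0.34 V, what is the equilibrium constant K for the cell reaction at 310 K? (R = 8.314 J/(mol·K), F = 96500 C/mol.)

E°_cell = +0.34 − (-0.26) = 0.60 V, with n = 2 electrons transferred.
At equilibrium E = 0, so the Nernst equation gives ln K = nFE°/RT = (2)(96500)(0.60)/((8.314)(310)) = 44.93.
K = e^44.93 = 3.3 × 10^19.

3.3 × 10^19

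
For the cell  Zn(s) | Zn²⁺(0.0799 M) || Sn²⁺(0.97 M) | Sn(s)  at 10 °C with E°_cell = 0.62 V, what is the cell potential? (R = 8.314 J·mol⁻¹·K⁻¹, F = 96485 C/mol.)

Balancing electrons gives n = 2; the reaction quotient is Q = [Zn²⁺]/[Sn²⁺] = 0.0824.
E = E° − (RT/nF) ln Q = 0.62 − (8.314×283)/(2×96485) × (-2.497) = 0.620 + 0.030 = 0.650 V.

0.650 V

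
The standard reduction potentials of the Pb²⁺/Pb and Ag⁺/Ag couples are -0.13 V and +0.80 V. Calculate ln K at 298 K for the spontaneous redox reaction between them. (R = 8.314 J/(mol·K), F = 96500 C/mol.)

ln K = 72.4

E°_cell = +0.80 − (-0.13) = 0.93 V, with n = 2 electrons transferred.
At equilibrium E = 0, so the Nernst equation gives ln K = nFE°/RT = (2)(96500)(0.93)/((8.314)(298)) = 72.45.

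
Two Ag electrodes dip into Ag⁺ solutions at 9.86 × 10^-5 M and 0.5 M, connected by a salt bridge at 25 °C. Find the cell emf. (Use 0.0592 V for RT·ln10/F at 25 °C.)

Both half-cells are Ag⁺/Ag, so E°_cell = 0. The concentrated side is the cathode; the cell reaction moves Ag⁺ from high to low concentration with n = 1.
Q = [Ag⁺]_dilute/[Ag⁺]_conc = 9.86 × 10^-5/0.5 = 1.97 × 10^-4.
E = 0 − (0.0592/1) log Q = −(0.0592/1)(-3.705) = 0.2193 V.

0.22 V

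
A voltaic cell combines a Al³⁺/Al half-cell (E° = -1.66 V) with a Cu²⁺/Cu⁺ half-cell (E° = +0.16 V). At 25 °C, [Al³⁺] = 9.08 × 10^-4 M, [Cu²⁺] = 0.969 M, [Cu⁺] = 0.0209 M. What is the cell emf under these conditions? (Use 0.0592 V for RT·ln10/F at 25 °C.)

The Cu²⁺/Cu⁺ couple has the higher reduction potential and acts as the cathode, so E°_cell = +0.16 − (-1.66) = 1.82 V.
Balancing electrons gives n = 3; the reaction quotient is Q = [Al³⁺]·[Cu⁺]^3/[Cu²⁺]^3 = 9.11 × 10^-9.
At 25 °C, E = E° − (0.0592/n) log Q = 1.82 − (0.0592/3)(-8.040) = 1.820 + 0.159 = 1.979 V.

1.98 V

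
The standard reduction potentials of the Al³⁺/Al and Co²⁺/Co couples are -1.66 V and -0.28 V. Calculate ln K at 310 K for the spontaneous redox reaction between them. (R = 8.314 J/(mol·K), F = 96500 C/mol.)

ln K = 310.0

E°_cell = -0.28 − (-1.66) = 1.38 V, with n = 6 electrons transferred.
At equilibrium E = 0, so the Nernst equation gives ln K = nFE°/RT = (6)(96500)(1.38)/((8.314)(310)) = 310.02.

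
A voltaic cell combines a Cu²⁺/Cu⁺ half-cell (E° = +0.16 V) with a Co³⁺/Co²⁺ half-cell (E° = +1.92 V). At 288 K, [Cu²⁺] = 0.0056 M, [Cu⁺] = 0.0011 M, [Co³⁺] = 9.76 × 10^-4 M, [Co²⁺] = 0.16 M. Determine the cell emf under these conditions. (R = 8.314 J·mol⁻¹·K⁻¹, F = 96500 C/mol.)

1.59 V

The Co³⁺/Co²⁺ couple has the higher reduction potential and acts as the cathode, so E°_cell = +1.92 − (+0.16) = 1.76 V.
Balancing electrons gives n = 1; the reaction quotient is Q = [Cu²⁺]·[Co²⁺]/([Cu⁺]·[Co³⁺]) = 835.
E = E° − (RT/nF) ln Q = 1.76 − (8.314×288)/(1×96500) × (6.727) = 1.760 − 0.167 = 1.593 V.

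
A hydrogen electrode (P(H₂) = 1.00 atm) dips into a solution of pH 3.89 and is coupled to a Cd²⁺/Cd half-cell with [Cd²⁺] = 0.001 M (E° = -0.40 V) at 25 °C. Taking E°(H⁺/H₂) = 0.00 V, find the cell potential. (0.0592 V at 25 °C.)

The hydrogen couple is the cathode, so E°_cell = 0.40 V; n = 2.
[H⁺] = 10^(−3.89) = 1.3 × 10^-4 M, and Q = [Cd²⁺]·P(H₂) / [H⁺]^2 = 6.03 × 10^4.
E = E° − (0.0592/2) log Q = 0.40 − (0.0592/2)(4.780) = 0.259 V.

0.26 V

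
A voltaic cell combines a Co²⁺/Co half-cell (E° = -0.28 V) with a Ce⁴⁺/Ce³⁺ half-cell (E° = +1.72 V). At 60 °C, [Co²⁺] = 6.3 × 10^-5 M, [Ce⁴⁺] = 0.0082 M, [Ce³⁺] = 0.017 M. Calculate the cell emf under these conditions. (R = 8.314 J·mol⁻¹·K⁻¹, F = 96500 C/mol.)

2.12 V

The Ce⁴⁺/Ce³⁺ couple has the higher reduction potential and acts as the cathode, so E°_cell = +1.72 − (-0.28) = 2.00 V.
Balancing electrons gives n = 2; the reaction quotient is Q = [Co²⁺]·[Ce³⁺]^2/[Ce⁴⁺]^2 = 2.71 × 10^-4.
E = E° − (RT/nF) ln Q = 2.00 − (8.314×333)/(2×96500) × (-8.214) = 2.000 + 0.118 = 2.118 V.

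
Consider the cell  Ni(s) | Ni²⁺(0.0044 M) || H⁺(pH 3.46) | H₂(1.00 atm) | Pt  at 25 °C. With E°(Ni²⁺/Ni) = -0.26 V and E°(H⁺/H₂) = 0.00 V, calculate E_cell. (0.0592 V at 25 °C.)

0.12 V

The hydrogen couple is the cathode, so E°_cell = 0.26 V; n = 2.
[H⁺] = 10^(−3.46) = 3.5 × 10^-4 M, and Q = [Ni²⁺]·P(H₂) / [H⁺]^2 = 3.66 × 10^4.
E = E° − (0.0592/2) log Q = 0.26 − (0.0592/2)(4.563) = 0.125 V.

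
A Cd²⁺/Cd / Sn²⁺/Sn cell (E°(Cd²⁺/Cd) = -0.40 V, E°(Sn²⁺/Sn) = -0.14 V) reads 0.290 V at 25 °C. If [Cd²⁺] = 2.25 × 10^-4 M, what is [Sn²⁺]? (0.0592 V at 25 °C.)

0.0023 M

From the Nernst equation, log Q = n(E° − E)/0.0592 = 2(0.26 − 0.290)/0.0592 = -1.014, so Q = 0.0969.
With Q = [Cd²⁺]/[Sn²⁺] and the known concentrations, [Sn²⁺] in the denominator gives [Sn²⁺] = 0.0023 M.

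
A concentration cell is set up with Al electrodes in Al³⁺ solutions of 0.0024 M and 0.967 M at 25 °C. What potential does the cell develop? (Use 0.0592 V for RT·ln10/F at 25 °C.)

Both half-cells are Al³⁺/Al, so E°_cell = 0. The concentrated side is the cathode; the cell reaction moves Al³⁺ from high to low concentration with n = 3.
Q = [Al³⁺]_dilute/[Al³⁺]_conc = 0.0024/0.967 = 0.00248.
E = 0 − (0.0592/3) log Q = −(0.0592/3)(-2.605) = 0.0514 V.

0.051 V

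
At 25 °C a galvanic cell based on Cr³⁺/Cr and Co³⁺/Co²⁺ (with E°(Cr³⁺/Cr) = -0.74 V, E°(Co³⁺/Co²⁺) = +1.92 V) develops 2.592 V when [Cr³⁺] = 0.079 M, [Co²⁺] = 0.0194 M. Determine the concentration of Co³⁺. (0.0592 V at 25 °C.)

From the Nernst equation, log Q = n(E° − E)/0.0592 = 3(2.66 − 2.592)/0.0592 = 3.446, so Q = 2790.
With Q = [Cr³⁺]·[Co²⁺]^3/[Co³⁺]^3 and the known concentrations, [Co³⁺]^3 in the denominator gives [Co³⁺] = 5.9 × 10^-4 M.

5.9 × 10^-4 M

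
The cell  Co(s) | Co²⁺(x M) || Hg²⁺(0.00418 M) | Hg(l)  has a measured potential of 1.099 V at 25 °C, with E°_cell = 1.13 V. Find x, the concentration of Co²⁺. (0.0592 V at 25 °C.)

0.047 M

From the Nernst equation, log Q = n(E° − E)/0.0592 = 2(1.13 − 1.099)/0.0592 = 1.047, so Q = 11.2.
With Q = [Co²⁺]/[Hg²⁺] and the known concentrations, [Co²⁺] in the numerator gives [Co²⁺] = 0.047 M.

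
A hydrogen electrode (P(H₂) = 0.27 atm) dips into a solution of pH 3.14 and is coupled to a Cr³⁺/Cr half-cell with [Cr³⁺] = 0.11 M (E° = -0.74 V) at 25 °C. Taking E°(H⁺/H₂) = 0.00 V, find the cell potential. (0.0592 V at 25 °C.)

The hydrogen couple is the cathode, so E°_cell = 0.74 V; n = 6.
[H⁺] = 10^(−3.14) = 7.2 × 10^-4 M, and Q = [Cr³⁺]^2·P(H₂)^3 / [H⁺]^6 = 1.65 × 10^15.
E = E° − (0.0592/6) log Q = 0.74 − (0.0592/6)(15.217) = 0.590 V.

0.59 V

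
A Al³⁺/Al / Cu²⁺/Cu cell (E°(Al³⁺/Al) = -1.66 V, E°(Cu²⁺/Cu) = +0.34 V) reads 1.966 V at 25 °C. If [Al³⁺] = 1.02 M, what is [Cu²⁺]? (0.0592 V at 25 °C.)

From the Nernst equation, log Q = n(E° − E)/0.0592 = 6(2.00 − 1.966)/0.0592 = 3.446, so Q = 2790.
With Q = [Al³⁺]^2/[Cu²⁺]^3 and the known concentrations, [Cu²⁺]^3 in the denominator gives [Cu²⁺] = 0.072 M.

0.072 M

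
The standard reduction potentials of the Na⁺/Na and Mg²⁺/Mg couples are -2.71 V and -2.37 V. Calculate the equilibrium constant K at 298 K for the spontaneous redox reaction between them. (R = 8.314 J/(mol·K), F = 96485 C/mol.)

3.2 × 10^11

E°_cell = -2.37 − (-2.71) = 0.34 V, with n = 2 electrons transferred.
At equilibrium E = 0, so the Nernst equation gives ln K = nFE°/RT = (2)(96485)(0.34)/((8.314)(298)) = 26.48.
K = e^26.48 = 3.2 × 10^11.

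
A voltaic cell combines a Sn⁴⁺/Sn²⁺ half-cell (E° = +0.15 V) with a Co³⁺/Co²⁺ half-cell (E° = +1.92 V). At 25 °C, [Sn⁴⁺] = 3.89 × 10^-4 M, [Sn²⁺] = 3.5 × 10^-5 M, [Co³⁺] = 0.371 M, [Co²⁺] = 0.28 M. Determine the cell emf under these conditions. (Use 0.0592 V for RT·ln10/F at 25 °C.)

The Co³⁺/Co²⁺ couple has the higher reduction potential and acts as the cathode, so E°_cell = +1.92 − (+0.15) = 1.77 V.
Balancing electrons gives n = 2; the reaction quotient is Q = [Sn⁴⁺]·[Co²⁺]^2/([Sn²⁺]·[Co³⁺]^2) = 6.33.
At 25 °C, E = E° − (0.0592/n) log Q = 1.77 − (0.0592/2)(0.801) = 1.770 − 0.024 = 1.746 V.

1.75 V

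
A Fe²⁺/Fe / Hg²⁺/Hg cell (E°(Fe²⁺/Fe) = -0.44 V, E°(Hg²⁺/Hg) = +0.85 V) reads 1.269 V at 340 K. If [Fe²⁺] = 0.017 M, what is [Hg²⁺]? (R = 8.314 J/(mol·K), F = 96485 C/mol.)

From the Nernst equation, ln Q = nF(E° − E)/RT = 2×96485×(1.29 − 1.269)/(8.314×340) = 1.434, so Q = 4.19.
With Q = [Fe²⁺]/[Hg²⁺] and the known concentrations, [Hg²⁺] in the denominator gives [Hg²⁺] = 0.0041 M.

0.0041 M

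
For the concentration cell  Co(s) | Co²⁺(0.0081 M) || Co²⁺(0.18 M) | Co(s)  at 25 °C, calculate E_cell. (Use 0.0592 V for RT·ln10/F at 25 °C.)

Both half-cells are Co²⁺/Co, so E°_cell = 0. The concentrated side is the cathode; the cell reaction moves Co²⁺ from high to low concentration with n = 2.
Q = [Co²⁺]_dilute/[Co²⁺]_conc = 0.0081/0.18 = 0.0450.
E = 0 − (0.0592/2) log Q = −(0.0592/2)(-1.347) = 0.0399 V.

0.040 V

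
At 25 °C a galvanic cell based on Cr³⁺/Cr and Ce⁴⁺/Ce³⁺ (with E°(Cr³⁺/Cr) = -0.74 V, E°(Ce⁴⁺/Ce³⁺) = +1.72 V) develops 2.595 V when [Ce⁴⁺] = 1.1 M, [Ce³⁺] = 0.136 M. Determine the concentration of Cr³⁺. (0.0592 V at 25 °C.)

7.6 × 10^-5 M

From the Nernst equation, log Q = n(E° − E)/0.0592 = 3(2.46 − 2.595)/0.0592 = -6.841, so Q = 1.44 × 10^-7.
With Q = [Cr³⁺]·[Ce³⁺]^3/[Ce⁴⁺]^3 and the known concentrations, [Cr³⁺] in the numerator gives [Cr³⁺] = 7.6 × 10^-5 M.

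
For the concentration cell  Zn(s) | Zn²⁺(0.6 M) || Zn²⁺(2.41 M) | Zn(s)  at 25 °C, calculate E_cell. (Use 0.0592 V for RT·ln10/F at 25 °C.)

0.018 V

Both half-cells are Zn²⁺/Zn, so E°_cell = 0. The concentrated side is the cathode; the cell reaction moves Zn²⁺ from high to low concentration with n = 2.
Q = [Zn²⁺]_dilute/[Zn²⁺]_conc = 0.6/2.41 = 0.249.
E = 0 − (0.0592/2) log Q = −(0.0592/2)(-0.604) = 0.0179 V.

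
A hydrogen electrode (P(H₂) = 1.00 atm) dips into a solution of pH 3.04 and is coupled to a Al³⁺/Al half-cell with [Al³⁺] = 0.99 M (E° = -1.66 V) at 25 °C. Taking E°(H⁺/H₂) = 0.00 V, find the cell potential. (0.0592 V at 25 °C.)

1.48 V

The hydrogen couple is the cathode, so E°_cell = 1.66 V; n = 6.
[H⁺] = 10^(−3.04) = 9.1 × 10^-4 M, and Q = [Al³⁺]^2·P(H₂)^3 / [H⁺]^6 = 1.7 × 10^18.
E = E° − (0.0592/6) log Q = 1.66 − (0.0592/6)(18.231) = 1.480 V.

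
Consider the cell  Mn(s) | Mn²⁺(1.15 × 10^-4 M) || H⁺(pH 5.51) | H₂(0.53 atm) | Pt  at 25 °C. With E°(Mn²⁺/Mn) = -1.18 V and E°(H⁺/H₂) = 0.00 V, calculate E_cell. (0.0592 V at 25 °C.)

The hydrogen couple is the cathode, so E°_cell = 1.18 V; n = 2.
[H⁺] = 10^(−5.51) = 3.1 × 10^-6 M, and Q = [Mn²⁺]·P(H₂) / [H⁺]^2 = 6.38 × 10^6.
E = E° − (0.0592/2) log Q = 1.18 − (0.0592/2)(6.805) = 0.979 V.

0.98 V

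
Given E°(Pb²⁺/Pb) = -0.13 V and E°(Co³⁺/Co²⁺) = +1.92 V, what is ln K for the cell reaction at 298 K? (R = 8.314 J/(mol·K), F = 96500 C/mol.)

E°_cell = +1.92 − (-0.13) = 2.05 V, with n = 2 electrons transferred.
At equilibrium E = 0, so the Nernst equation gives ln K = nFE°/RT = (2)(96500)(2.05)/((8.314)(298)) = 159.69.

ln K = 159.7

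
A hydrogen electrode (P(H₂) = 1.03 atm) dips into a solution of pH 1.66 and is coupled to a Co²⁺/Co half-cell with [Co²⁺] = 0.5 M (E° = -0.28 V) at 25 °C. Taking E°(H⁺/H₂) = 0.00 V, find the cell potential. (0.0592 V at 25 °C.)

The hydrogen couple is the cathode, so E°_cell = 0.28 V; n = 2.
[H⁺] = 10^(−1.66) = 0.022 M, and Q = [Co²⁺]·P(H₂) / [H⁺]^2 = 1080.
E = E° − (0.0592/2) log Q = 0.28 − (0.0592/2)(3.032) = 0.190 V.

0.19 V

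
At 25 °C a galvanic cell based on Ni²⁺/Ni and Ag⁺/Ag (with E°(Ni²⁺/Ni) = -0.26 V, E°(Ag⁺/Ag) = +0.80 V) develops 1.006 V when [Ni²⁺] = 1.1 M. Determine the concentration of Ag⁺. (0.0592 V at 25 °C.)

0.13 M

From the Nernst equation, log Q = n(E° − E)/0.0592 = 2(1.06 − 1.006)/0.0592 = 1.824, so Q = 66.7.
With Q = [Ni²⁺]/[Ag⁺]^2 and the known concentrations, [Ag⁺]^2 in the denominator gives [Ag⁺] = 0.13 M.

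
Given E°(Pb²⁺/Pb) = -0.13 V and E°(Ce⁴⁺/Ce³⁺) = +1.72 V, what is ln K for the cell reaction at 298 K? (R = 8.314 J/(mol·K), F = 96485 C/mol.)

ln K = 144.1

E°_cell = +1.72 − (-0.13) = 1.85 V, with n = 2 electrons transferred.
At equilibrium E = 0, so the Nernst equation gives ln K = nFE°/RT = (2)(96485)(1.85)/((8.314)(298)) = 144.09.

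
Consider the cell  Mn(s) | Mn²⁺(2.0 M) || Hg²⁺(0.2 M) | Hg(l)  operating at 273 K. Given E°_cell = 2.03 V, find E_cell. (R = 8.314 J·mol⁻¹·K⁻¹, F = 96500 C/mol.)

2.00 V

Balancing electrons gives n = 2; the reaction quotient is Q = [Mn²⁺]/[Hg²⁺] = 10.0.
E = E° − (RT/nF) ln Q = 2.03 − (8.314×273)/(2×96500) × (2.303) = 2.030 − 0.027 = 2.003 V.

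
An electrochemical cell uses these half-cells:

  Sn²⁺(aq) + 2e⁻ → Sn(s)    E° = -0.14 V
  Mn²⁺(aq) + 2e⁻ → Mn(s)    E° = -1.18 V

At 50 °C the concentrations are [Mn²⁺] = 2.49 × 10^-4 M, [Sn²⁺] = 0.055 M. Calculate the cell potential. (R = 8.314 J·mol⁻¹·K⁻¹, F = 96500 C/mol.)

1.12 V

The Sn²⁺/Sn couple has the higher reduction potential and acts as the cathode, so E°_cell = -0.14 − (-1.18) = 1.04 V.
Balancing electrons gives n = 2; the reaction quotient is Q = [Mn²⁺]/[Sn²⁺] = 0.00453.
E = E° − (RT/nF) ln Q = 1.04 − (8.314×323)/(2×96500) × (-5.398) = 1.040 + 0.075 = 1.115 V.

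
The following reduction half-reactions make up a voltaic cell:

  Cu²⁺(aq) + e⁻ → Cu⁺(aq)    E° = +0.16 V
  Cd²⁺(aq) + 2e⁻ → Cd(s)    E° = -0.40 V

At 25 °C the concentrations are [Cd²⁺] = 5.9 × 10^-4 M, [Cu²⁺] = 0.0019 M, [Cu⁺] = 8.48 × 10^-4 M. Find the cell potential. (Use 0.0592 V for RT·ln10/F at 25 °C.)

The Cu²⁺/Cu⁺ couple has the higher reduction potential and acts as the cathode, so E°_cell = +0.16 − (-0.40) = 0.56 V.
Balancing electrons gives n = 2; the reaction quotient is Q = [Cd²⁺]·[Cu⁺]^2/[Cu²⁺]^2 = 1.18 × 10^-4.
At 25 °C, E = E° − (0.0592/n) log Q = 0.56 − (0.0592/2)(-3.930) = 0.560 + 0.116 = 0.676 V.

0.676 V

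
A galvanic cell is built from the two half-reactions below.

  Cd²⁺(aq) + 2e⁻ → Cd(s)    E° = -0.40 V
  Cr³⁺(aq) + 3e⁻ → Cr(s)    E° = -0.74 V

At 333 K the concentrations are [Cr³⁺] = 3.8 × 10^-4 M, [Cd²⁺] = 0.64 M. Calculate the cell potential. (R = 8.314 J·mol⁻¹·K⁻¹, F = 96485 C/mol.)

The Cd²⁺/Cd couple has the higher reduction potential and acts as the cathode, so E°_cell = -0.40 − (-0.74) = 0.34 V.
Balancing electrons gives n = 6; the reaction quotient is Q = [Cr³⁺]^2/[Cd²⁺]^3 = 5.51 × 10^-7.
E = E° − (RT/nF) ln Q = 0.34 − (8.314×333)/(6×96485) × (-14.412) = 0.340 + 0.069 = 0.409 V.

0.409 V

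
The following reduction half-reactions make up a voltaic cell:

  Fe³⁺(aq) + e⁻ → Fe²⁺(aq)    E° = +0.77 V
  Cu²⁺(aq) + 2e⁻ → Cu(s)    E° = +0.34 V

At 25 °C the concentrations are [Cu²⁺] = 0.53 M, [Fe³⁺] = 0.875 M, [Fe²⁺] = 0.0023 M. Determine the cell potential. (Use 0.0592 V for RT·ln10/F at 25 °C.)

0.591 V

The Fe³⁺/Fe²⁺ couple has the higher reduction potential and acts as the cathode, so E°_cell = +0.77 − (+0.34) = 0.43 V.
Balancing electrons gives n = 2; the reaction quotient is Q = [Cu²⁺]·[Fe²⁺]^2/[Fe³⁺]^2 = 3.66 × 10^-6.
At 25 °C, E = E° − (0.0592/n) log Q = 0.43 − (0.0592/2)(-5.436) = 0.430 + 0.161 = 0.591 V.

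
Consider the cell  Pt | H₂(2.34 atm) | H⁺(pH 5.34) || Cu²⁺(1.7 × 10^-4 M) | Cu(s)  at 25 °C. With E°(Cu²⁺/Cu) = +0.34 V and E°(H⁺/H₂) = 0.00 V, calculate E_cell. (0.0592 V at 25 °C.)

0.56 V

The Cu²⁺/Cu couple is the cathode, so E°_cell = 0.34 V; n = 2.
[H⁺] = 10^(−5.34) = 4.6 × 10^-6 M, and Q = [H⁺]^2 / ([Cu²⁺]·P(H₂)) = 5.25 × 10^-8.
E = E° − (0.0592/2) log Q = 0.34 − (0.0592/2)(-7.280) = 0.555 V.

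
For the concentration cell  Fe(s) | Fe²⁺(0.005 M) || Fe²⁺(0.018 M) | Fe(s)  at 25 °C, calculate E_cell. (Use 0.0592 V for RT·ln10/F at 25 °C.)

0.016 V

Both half-cells are Fe²⁺/Fe, so E°_cell = 0. The concentrated side is the cathode; the cell reaction moves Fe²⁺ from high to low concentration with n = 2.
Q = [Fe²⁺]_dilute/[Fe²⁺]_conc = 0.005/0.018 = 0.278.
E = 0 − (0.0592/2) log Q = −(0.0592/2)(-0.556) = 0.0165 V.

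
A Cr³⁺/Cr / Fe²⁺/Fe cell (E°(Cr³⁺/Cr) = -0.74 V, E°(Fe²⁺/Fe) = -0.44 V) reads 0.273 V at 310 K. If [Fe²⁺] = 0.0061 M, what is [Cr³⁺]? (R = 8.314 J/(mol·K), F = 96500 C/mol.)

From the Nernst equation, ln Q = nF(E° − E)/RT = 6×96500×(0.30 − 0.273)/(8.314×310) = 6.066, so Q = 431.
With Q = [Cr³⁺]^2/[Fe²⁺]^3 and the known concentrations, [Cr³⁺]^2 in the numerator gives [Cr³⁺] = 0.0099 M.

0.0099 M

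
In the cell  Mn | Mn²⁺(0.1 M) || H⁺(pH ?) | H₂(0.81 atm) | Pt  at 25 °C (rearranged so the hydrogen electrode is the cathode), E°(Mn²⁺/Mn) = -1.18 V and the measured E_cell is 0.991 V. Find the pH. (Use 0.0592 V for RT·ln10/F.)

E°_cell = 1.18 V and n = 2.
log Q = n(E° − E)/0.0592 = 2×(1.18 − 0.991)/0.0592 = 6.385.
With Q = [Mn²⁺]·P(H₂) / [H⁺]^2, solving for [H⁺] gives log[H⁺] = -3.738, so pH = 3.74.

pH = 3.74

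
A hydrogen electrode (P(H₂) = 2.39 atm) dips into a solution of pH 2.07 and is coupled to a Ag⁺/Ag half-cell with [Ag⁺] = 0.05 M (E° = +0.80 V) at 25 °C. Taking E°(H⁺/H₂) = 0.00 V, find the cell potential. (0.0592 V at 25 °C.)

0.86 V

The Ag⁺/Ag couple is the cathode, so E°_cell = 0.80 V; n = 2.
[H⁺] = 10^(−2.07) = 0.0085 M, and Q = [H⁺]^2 / ([Ag⁺]^2·P(H₂)) = 0.0121.
E = E° − (0.0592/2) log Q = 0.80 − (0.0592/2)(-1.916) = 0.857 V.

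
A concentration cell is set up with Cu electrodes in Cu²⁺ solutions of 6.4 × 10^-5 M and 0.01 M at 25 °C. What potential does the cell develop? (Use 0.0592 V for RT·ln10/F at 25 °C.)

Both half-cells are Cu²⁺/Cu, so E°_cell = 0. The concentrated side is the cathode; the cell reaction moves Cu²⁺ from high to low concentration with n = 2.
Q = [Cu²⁺]_dilute/[Cu²⁺]_conc = 6.4 × 10^-5/0.01 = 0.00640.
E = 0 − (0.0592/2) log Q = −(0.0592/2)(-2.194) = 0.0649 V.

0.065 V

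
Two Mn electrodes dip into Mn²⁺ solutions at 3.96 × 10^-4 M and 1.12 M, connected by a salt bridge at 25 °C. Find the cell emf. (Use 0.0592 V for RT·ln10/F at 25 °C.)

Both half-cells are Mn²⁺/Mn, so E°_cell = 0. The concentrated side is the cathode; the cell reaction moves Mn²⁺ from high to low concentration with n = 2.
Q = [Mn²⁺]_dilute/[Mn²⁺]_conc = 3.96 × 10^-4/1.12 = 3.54 × 10^-4.
E = 0 − (0.0592/2) log Q = −(0.0592/2)(-3.452) = 0.1022 V.

0.10 V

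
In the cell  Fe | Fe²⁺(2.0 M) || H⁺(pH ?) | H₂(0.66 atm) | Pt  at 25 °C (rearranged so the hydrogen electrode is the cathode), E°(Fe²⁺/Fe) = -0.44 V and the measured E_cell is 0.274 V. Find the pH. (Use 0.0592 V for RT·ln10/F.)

pH = 2.74

E°_cell = 0.44 V and n = 2.
log Q = n(E° − E)/0.0592 = 2×(0.44 − 0.274)/0.0592 = 5.608.
With Q = [Fe²⁺]·P(H₂) / [H⁺]^2, solving for [H⁺] gives log[H⁺] = -2.744, so pH = 2.74.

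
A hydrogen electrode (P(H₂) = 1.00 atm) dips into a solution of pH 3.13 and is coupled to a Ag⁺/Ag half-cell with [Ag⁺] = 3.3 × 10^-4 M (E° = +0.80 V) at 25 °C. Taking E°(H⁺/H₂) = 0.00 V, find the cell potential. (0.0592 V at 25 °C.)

The Ag⁺/Ag couple is the cathode, so E°_cell = 0.80 V; n = 2.
[H⁺] = 10^(−3.13) = 7.4 × 10^-4 M, and Q = [H⁺]^2 / ([Ag⁺]^2·P(H₂)) = 5.05.
E = E° − (0.0592/2) log Q = 0.80 − (0.0592/2)(0.703) = 0.779 V.

0.78 V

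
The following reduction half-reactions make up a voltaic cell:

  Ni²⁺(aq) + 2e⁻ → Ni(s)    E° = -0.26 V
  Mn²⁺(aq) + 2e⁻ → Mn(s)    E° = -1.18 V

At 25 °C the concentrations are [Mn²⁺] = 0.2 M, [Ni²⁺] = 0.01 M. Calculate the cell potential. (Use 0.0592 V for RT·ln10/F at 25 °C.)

The Ni²⁺/Ni couple has the higher reduction potential and acts as the cathode, so E°_cell = -0.26 − (-1.18) = 0.92 V.
Balancing electrons gives n = 2; the reaction quotient is Q = [Mn²⁺]/[Ni²⁺] = 20.0.
At 25 °C, E = E° − (0.0592/n) log Q = 0.92 − (0.0592/2)(1.301) = 0.920 − 0.039 = 0.881 V.

0.881 V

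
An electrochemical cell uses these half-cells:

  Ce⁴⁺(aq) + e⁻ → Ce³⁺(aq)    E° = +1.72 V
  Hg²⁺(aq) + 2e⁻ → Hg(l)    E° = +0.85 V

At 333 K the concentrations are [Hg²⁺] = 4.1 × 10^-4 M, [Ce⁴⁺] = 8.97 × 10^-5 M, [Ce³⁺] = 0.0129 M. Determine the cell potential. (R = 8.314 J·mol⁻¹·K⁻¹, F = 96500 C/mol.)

0.839 V

The Ce⁴⁺/Ce³⁺ couple has the higher reduction potential and acts as the cathode, so E°_cell = +1.72 − (+0.85) = 0.87 V.
Balancing electrons gives n = 2; the reaction quotient is Q = [Hg²⁺]·[Ce³⁺]^2/[Ce⁴⁺]^2 = 8.48.
E = E° − (RT/nF) ln Q = 0.87 − (8.314×333)/(2×96500) × (2.138) = 0.870 − 0.031 = 0.839 V.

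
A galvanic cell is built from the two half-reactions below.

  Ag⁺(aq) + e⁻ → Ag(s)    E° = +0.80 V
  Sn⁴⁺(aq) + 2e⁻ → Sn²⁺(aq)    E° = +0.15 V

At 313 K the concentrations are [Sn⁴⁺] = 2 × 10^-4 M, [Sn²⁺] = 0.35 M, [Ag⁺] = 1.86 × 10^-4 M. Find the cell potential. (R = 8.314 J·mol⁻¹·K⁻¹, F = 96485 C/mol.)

0.519 V

The Ag⁺/Ag couple has the higher reduction potential and acts as the cathode, so E°_cell = +0.80 − (+0.15) = 0.65 V.
Balancing electrons gives n = 2; the reaction quotient is Q = [Sn⁴⁺]/([Sn²⁺]·[Ag⁺]^2) = 1.65 × 10^4.
E = E° − (RT/nF) ln Q = 0.65 − (8.314×313)/(2×96485) × (9.712) = 0.650 − 0.131 = 0.519 V.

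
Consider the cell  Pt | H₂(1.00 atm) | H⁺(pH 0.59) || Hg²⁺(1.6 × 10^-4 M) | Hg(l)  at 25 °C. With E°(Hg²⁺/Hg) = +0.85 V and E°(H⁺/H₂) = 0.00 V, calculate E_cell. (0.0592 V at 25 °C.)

0.77 V

The Hg²⁺/Hg couple is the cathode, so E°_cell = 0.85 V; n = 2.
[H⁺] = 10^(−0.59) = 0.26 M, and Q = [H⁺]^2 / ([Hg²⁺]·P(H₂)) = 413.
E = E° − (0.0592/2) log Q = 0.85 − (0.0592/2)(2.616) = 0.773 V.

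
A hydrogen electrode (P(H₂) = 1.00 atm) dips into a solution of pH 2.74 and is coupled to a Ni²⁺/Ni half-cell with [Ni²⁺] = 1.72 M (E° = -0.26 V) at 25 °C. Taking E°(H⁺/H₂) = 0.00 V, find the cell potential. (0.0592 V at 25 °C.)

0.091 V

The hydrogen couple is the cathode, so E°_cell = 0.26 V; n = 2.
[H⁺] = 10^(−2.74) = 0.0018 M, and Q = [Ni²⁺]·P(H₂) / [H⁺]^2 = 5.19 × 10^5.
E = E° − (0.0592/2) log Q = 0.26 − (0.0592/2)(5.716) = 0.091 V.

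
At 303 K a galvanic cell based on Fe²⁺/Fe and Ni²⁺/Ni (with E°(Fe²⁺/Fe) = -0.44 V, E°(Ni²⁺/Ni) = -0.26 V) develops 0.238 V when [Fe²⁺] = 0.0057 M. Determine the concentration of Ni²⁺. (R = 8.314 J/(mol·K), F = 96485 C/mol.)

From the Nernst equation, ln Q = nF(E° − E)/RT = 2×96485×(0.18 − 0.238)/(8.314×303) = -4.443, so Q = 0.0118.
With Q = [Fe²⁺]/[Ni²⁺] and the known concentrations, [Ni²⁺] in the denominator gives [Ni²⁺] = 0.48 M.

0.48 M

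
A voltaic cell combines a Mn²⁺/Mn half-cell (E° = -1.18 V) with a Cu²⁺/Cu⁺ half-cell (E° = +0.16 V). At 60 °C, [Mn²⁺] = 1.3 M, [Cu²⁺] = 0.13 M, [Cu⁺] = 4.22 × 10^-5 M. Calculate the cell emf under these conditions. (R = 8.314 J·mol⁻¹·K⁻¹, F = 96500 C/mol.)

1.57 V

The Cu²⁺/Cu⁺ couple has the higher reduction potential and acts as the cathode, so E°_cell = +0.16 − (-1.18) = 1.34 V.
Balancing electrons gives n = 2; the reaction quotient is Q = [Mn²⁺]·[Cu⁺]^2/[Cu²⁺]^2 = 1.37 × 10^-7.
E = E° − (RT/nF) ln Q = 1.34 − (8.314×333)/(2×96500) × (-15.803) = 1.340 + 0.227 = 1.567 V.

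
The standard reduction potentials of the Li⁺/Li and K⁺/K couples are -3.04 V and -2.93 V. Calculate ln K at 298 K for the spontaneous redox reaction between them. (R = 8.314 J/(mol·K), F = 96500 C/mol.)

ln K = 4.3

E°_cell = -2.93 − (-3.04) = 0.11 V, with n = 1 electron transferred.
At equilibrium E = 0, so the Nernst equation gives ln K = nFE°/RT = (1)(96500)(0.11)/((8.314)(298)) = 4.28.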